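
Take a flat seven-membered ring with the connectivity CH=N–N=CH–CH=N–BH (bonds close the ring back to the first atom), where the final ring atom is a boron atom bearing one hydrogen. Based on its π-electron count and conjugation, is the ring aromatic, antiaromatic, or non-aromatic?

Aromatic

All ring atoms are sp² and supply a p orbital to the ring (the double-bond atoms are sp², each contributing one p electron; each =N– nitrogen is pyridine-type (lone pair in the sp² plane, one electron in the p orbital); the boron has an empty p orbital); the conjugation is uninterrupted.
π-electron count: 3 × 2 = 6 from the double-bond units + 0 from the BH atom = 6.
6 = 4(1) + 2, which satisfies Hückel's 4n+2 rule.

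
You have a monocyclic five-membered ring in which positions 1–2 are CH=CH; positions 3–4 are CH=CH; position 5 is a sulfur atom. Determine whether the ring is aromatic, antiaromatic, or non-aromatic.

Aromatic

Every ring atom contributes a p orbital perpendicular to the ring (the double-bond atoms are sp², each contributing one p electron; the sulfur donates one lone pair from its p orbital), so the π system is cyclic and fully conjugated.
Counting π electrons: 2 × 2 = 4 from the double-bond units + 2 from the S atom = 6.
Since 6 = 4·1 + 2, the ring meets the 4n+2 criterion.
(The species described is thiophene.)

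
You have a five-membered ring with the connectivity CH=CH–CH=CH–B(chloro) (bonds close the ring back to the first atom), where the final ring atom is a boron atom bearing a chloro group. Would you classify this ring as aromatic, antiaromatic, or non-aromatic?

All ring atoms are sp² and supply a p orbital to the ring (each doubly-bonded ring atom is sp² with one p-orbital electron; the boron has an empty p orbital); the conjugation is uninterrupted.
Tallying contributions gives 2 × 2 = 4 from the double-bond units + 0 from the B(chloro) atom = 4.
With 4 = 4·1 π electrons, Hückel's rule classifies the planar ring as antiaromatic.

Antiaromatic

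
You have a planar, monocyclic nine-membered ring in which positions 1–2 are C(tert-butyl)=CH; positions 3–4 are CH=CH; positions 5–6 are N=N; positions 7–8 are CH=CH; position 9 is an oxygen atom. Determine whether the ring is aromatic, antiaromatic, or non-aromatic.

Aromatic

All ring atoms are sp² and supply a p orbital to the ring (every atom in a ring double bond is sp² and brings one electron to the p orbital; each sp² =N– keeps its lone pair in-plane and puts one electron into the π system; the oxygen donates one lone pair from its p orbital); the conjugation is uninterrupted.
π-electron count: 4 × 2 = 8 from the double-bond units + 2 from the O atom = 10.
That gives a 4n+2 count (10, n = 2).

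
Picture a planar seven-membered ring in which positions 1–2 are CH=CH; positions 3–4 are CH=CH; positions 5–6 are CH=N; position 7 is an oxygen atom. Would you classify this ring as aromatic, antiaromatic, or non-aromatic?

All ring atoms are sp² and supply a p orbital to the ring (the double-bond atoms are sp², each contributing one p electron; the doubly-bonded nitrogens are pyridine-type — their lone pairs lie in the ring plane, leaving one electron in the p orbital; the oxygen donates one lone pair from its p orbital); the conjugation is uninterrupted.
Adding the contributions, 3 × 2 = 6 from the double-bond units + 2 from the O atom = 8.
A 4n π count (8, n = 2) in a planar conjugated ring means antiaromatic.

Antiaromatic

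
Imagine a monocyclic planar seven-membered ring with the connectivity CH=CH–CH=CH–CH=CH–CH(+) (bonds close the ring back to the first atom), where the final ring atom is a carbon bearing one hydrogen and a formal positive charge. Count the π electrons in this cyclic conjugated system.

6

All ring atoms are sp² and supply a p orbital to the ring (each doubly-bonded ring atom is sp² with one p-orbital electron; the carbocation has an empty p orbital); the conjugation is uninterrupted.
Tallying contributions gives 3 × 2 = 6 from the double-bond units + 0 from the CH(+) atom = 6.
(This ring is the tropylium cation.)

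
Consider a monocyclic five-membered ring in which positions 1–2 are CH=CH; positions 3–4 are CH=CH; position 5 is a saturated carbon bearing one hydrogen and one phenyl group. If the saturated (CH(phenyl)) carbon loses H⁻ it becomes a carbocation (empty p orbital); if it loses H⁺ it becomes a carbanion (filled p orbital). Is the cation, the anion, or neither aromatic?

The anion

In both ions every ring atom is sp² and contributes a p orbital, so both rings are fully conjugated.
Cation: 2 × 2 + 0 = 4 π electrons → 4(1), antiaromatic.
Anion: 2 × 2 + 2 = 6 π electrons → 4(1)+2, aromatic.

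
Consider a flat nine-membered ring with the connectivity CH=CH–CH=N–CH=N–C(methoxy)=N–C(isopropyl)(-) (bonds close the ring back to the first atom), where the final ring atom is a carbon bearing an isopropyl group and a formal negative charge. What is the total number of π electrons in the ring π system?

10

Check conjugation: every atom in a ring double bond is sp² and brings one electron to the p orbital; each =N– nitrogen is pyridine-type (lone pair in the sp² plane, one electron in the p orbital); the carbanion's lone pair occupies the p orbital — every position has a p orbital, so the cyclic π system is continuous.
Counting π electrons: 4 × 2 = 8 from the double-bond units + 2 from the C(isopropyl)(-) atom = 10.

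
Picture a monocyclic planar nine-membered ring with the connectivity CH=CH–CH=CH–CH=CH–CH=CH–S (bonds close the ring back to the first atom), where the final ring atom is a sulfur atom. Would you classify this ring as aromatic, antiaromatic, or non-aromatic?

Aromatic

Every ring atom contributes a p orbital perpendicular to the ring (the double-bond atoms are sp², each contributing one p electron; the sulfur donates one lone pair from its p orbital), so the π system is cyclic and fully conjugated.
Adding the contributions, 4 × 2 = 8 from the double-bond units + 2 from the S atom = 10.
That gives a 4n+2 count (10, n = 2).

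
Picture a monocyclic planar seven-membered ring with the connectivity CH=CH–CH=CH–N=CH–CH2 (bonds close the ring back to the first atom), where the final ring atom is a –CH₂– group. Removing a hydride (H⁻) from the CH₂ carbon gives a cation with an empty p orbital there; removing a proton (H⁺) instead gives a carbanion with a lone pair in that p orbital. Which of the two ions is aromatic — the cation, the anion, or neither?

Once that carbon is sp², every ring atom has a p orbital and both ions are fully conjugated.
Cation: 3 × 2 + 0 = 6 π electrons → 4(1)+2, aromatic.
Anion: 3 × 2 + 2 = 8 π electrons → 4(2), antiaromatic.

The cation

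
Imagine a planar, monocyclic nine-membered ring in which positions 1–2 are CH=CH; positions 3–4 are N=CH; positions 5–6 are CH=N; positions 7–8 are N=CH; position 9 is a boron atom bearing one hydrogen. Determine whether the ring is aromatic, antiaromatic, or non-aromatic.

Antiaromatic

The p orbitals form a continuous loop: each doubly-bonded ring atom is sp² with one p-orbital electron; each =N– nitrogen is pyridine-type (lone pair in the sp² plane, one electron in the p orbital); the boron has an empty p orbital. The ring is fully conjugated.
π-electron count: 4 × 2 = 8 from the double-bond units + 0 from the BH atom = 8.
With 8 = 4·2 π electrons, Hückel's rule classifies the planar ring as antiaromatic.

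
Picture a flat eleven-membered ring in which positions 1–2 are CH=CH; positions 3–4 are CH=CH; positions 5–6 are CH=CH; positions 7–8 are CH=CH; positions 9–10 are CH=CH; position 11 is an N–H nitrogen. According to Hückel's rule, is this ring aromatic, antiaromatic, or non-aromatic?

Check conjugation: each doubly-bonded ring atom is sp² with one p-orbital electron; the pyrrole-type nitrogen donates its lone pair from the p orbital — every position has a p orbital, so the cyclic π system is continuous.
Tallying contributions gives 5 × 2 = 10 from the double-bond units + 2 from the NH atom = 12.
12 is a 4n count (n = 3), so the planar conjugated ring is antiaromatic.

Antiaromatic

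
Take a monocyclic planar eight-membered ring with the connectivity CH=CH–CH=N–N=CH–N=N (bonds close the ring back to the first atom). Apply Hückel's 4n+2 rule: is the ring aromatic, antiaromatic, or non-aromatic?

Antiaromatic

The p orbitals form a continuous loop: each doubly-bonded ring atom is sp² with one p-orbital electron; each sp² =N– keeps its lone pair in-plane and puts one electron into the π system. The ring is fully conjugated.
Tallying contributions gives 4 × 2 = 8 from the 4 double-bond units.
A 4n π count (8, n = 2) in a planar conjugated ring means antiaromatic.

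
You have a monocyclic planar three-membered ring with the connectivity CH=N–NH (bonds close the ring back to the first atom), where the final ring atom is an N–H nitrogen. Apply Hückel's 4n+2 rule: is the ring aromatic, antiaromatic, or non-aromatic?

Antiaromatic

All ring atoms are sp² and supply a p orbital to the ring (each doubly-bonded ring atom is sp² with one p-orbital electron; each =N– nitrogen is pyridine-type (lone pair in the sp² plane, one electron in the p orbital); the pyrrole-type nitrogen donates its lone pair from the p orbital); the conjugation is uninterrupted.
Tallying contributions gives 1 × 2 = 2 from the double-bond unit + 2 from the NH atom = 4.
A 4n π count (4, n = 1) in a planar conjugated ring means antiaromatic.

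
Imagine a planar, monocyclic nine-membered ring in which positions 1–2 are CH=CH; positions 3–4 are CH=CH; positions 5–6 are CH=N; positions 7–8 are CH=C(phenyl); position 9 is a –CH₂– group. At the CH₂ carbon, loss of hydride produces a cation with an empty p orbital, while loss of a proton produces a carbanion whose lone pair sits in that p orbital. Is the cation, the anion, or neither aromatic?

In either ion the ring is fully conjugated: every atom, including the new sp² carbon, supplies a p orbital.
Cation: 4 × 2 + 0 = 8 π electrons → 4(2), antiaromatic.
Anion: 4 × 2 + 2 = 10 π electrons → 4(2)+2, aromatic.

The anion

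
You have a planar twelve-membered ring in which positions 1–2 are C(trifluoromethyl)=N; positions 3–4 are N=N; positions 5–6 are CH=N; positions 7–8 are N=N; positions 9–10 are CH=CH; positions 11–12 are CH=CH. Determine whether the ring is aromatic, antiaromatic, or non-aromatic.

Antiaromatic

The p orbitals form a continuous loop: the double-bond atoms are sp², each contributing one p electron; each =N– nitrogen is pyridine-type (lone pair in the sp² plane, one electron in the p orbital). The ring is fully conjugated.
Adding the contributions, 6 × 2 = 12 from the 6 double-bond units.
12 = 4(3); a planar, fully conjugated 4n system is antiaromatic.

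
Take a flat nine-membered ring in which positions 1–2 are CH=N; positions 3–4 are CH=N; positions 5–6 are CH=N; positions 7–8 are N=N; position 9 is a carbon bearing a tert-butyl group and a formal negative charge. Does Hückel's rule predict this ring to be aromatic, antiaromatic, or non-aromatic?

Aromatic

Every ring atom contributes a p orbital perpendicular to the ring (every atom in a ring double bond is sp² and brings one electron to the p orbital; each =N– nitrogen is pyridine-type (lone pair in the sp² plane, one electron in the p orbital); the carbanion's lone pair occupies the p orbital), so the π system is cyclic and fully conjugated.
Adding the contributions, 4 × 2 = 8 from the double-bond units + 2 from the C(tert-butyl)(-) atom = 10.
That gives a 4n+2 count (10, n = 2).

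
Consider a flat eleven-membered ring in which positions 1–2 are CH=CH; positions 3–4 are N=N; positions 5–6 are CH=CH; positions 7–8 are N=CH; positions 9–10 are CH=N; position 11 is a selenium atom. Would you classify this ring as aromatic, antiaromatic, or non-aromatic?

The p orbitals form a continuous loop: the double-bond atoms are sp², each contributing one p electron; each =N– nitrogen is pyridine-type (lone pair in the sp² plane, one electron in the p orbital); the selenium donates one lone pair from its p orbital. The ring is fully conjugated.
π-electron count: 5 × 2 = 10 from the double-bond units + 2 from the Se atom = 12.
With 12 = 4·3 π electrons, Hückel's rule classifies the planar ring as antiaromatic.

Antiaromatic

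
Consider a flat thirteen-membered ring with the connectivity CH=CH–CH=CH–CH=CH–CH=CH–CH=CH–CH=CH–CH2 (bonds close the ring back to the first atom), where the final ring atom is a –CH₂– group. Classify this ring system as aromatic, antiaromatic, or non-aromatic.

Because the tetrahedral CH₂ carbon is sp³ and has no p orbital in the ring π system at the CH2 position, the π system cannot extend all the way around the ring.
A ring that is not fully conjugated cannot be aromatic or antiaromatic regardless of its π-electron count.

Non-aromatic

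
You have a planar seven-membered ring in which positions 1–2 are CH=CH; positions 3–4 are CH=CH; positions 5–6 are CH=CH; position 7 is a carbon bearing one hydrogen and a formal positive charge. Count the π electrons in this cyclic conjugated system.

6

The p orbitals form a continuous loop: every atom in a ring double bond is sp² and brings one electron to the p orbital; the carbocation has an empty p orbital. The ring is fully conjugated.
π-electron count: 3 × 2 = 6 from the double-bond units + 0 from the CH(+) atom = 6.
(The species described is the tropylium cation.)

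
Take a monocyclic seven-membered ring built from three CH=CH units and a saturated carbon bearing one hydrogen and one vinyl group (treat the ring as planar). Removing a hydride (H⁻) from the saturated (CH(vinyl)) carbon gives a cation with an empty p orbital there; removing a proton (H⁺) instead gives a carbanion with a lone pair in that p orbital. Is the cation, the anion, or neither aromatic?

In both ions every ring atom is sp² and contributes a p orbital, so both rings are fully conjugated.
Cation: 3 × 2 + 0 = 6 π electrons → 4(1)+2, aromatic.
Anion: 3 × 2 + 2 = 8 π electrons → 4(2), antiaromatic.

The cation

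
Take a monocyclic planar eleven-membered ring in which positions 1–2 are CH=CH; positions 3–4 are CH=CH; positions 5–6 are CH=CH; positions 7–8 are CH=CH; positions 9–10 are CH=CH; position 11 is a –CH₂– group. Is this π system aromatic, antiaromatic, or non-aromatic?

At the CH2 position, the tetrahedral CH₂ carbon is sp³ and has no p orbital in the ring π system; the ring's p-orbital overlap is broken there.
A ring that is not fully conjugated cannot be aromatic or antiaromatic regardless of its π-electron count.

Non-aromatic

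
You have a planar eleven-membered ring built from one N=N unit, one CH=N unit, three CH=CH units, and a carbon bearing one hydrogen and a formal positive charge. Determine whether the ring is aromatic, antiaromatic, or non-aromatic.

Every ring atom contributes a p orbital perpendicular to the ring (every atom in a ring double bond is sp² and brings one electron to the p orbital; each =N– nitrogen is pyridine-type (lone pair in the sp² plane, one electron in the p orbital); the carbocation has an empty p orbital), so the π system is cyclic and fully conjugated.
Adding the contributions, 5 × 2 = 10 from the double-bond units + 0 from the CH(+) atom = 10.
With 10 π electrons (n = 2), the Hückel 4n+2 condition holds.

Aromatic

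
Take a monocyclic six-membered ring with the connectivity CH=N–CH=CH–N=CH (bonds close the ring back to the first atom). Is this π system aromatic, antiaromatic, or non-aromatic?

Every ring atom contributes a p orbital perpendicular to the ring (each doubly-bonded ring atom is sp² with one p-orbital electron; each =N– nitrogen is pyridine-type (lone pair in the sp² plane, one electron in the p orbital)), so the π system is cyclic and fully conjugated.
π-electron count: 3 × 2 = 6 from the 3 double-bond units.
Since 6 = 4·1 + 2, the ring meets the 4n+2 criterion.

Aromatic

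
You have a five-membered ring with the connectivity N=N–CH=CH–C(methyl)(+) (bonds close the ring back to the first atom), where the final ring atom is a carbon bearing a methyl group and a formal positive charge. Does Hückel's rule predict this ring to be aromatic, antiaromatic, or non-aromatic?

All ring atoms are sp² and supply a p orbital to the ring (each doubly-bonded ring atom is sp² with one p-orbital electron; the doubly-bonded nitrogens are pyridine-type — their lone pairs lie in the ring plane, leaving one electron in the p orbital; the carbocation has an empty p orbital); the conjugation is uninterrupted.
Tallying contributions gives 2 × 2 = 4 from the double-bond units + 0 from the C(methyl)(+) atom = 4.
4 = 4(1); a planar, fully conjugated 4n system is antiaromatic.

Antiaromatic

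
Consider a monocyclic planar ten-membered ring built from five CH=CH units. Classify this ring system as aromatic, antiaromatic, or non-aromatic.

All ring atoms are sp² and supply a p orbital to the ring (the double-bond atoms are sp², each contributing one p electron); the conjugation is uninterrupted.
π-electron count: 5 × 2 = 10 from the 5 double-bond units.
That gives a 4n+2 count (10, n = 2).

Aromatic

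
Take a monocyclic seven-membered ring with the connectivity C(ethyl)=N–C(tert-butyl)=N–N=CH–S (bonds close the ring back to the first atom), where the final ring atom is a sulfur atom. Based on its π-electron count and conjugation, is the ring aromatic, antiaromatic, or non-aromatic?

Antiaromatic

Every ring atom contributes a p orbital perpendicular to the ring (every atom in a ring double bond is sp² and brings one electron to the p orbital; the doubly-bonded nitrogens are pyridine-type — their lone pairs lie in the ring plane, leaving one electron in the p orbital; the sulfur donates one lone pair from its p orbital), so the π system is cyclic and fully conjugated.
Tallying contributions gives 3 × 2 = 6 from the double-bond units + 2 from the S atom = 8.
With 8 = 4·2 π electrons, Hückel's rule classifies the planar ring as antiaromatic.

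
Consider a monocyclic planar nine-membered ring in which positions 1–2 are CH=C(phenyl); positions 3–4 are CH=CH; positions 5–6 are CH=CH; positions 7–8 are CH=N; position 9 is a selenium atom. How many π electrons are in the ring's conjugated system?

Check conjugation: each doubly-bonded ring atom is sp² with one p-orbital electron; each =N– nitrogen is pyridine-type (lone pair in the sp² plane, one electron in the p orbital); the selenium donates one lone pair from its p orbital — every position has a p orbital, so the cyclic π system is continuous.
Tallying contributions gives 4 × 2 = 8 from the double-bond units + 2 from the Se atom = 10.

10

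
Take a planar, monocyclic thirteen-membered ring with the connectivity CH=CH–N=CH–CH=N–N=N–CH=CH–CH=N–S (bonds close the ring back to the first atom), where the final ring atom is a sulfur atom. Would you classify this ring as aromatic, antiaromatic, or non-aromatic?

Aromatic

All ring atoms are sp² and supply a p orbital to the ring (the double-bond atoms are sp², each contributing one p electron; each sp² =N– keeps its lone pair in-plane and puts one electron into the π system; the sulfur donates one lone pair from its p orbital); the conjugation is uninterrupted.
Tallying contributions gives 6 × 2 = 12 from the double-bond units + 2 from the S atom = 14.
14 = 4(3) + 2, which satisfies Hückel's 4n+2 rule.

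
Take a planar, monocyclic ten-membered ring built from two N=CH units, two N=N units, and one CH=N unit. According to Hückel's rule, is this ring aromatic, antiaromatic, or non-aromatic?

Aromatic

All ring atoms are sp² and supply a p orbital to the ring (each doubly-bonded ring atom is sp² with one p-orbital electron; each =N– nitrogen is pyridine-type (lone pair in the sp² plane, one electron in the p orbital)); the conjugation is uninterrupted.
π-electron count: 5 × 2 = 10 from the 5 double-bond units.
With 10 π electrons (n = 2), the Hückel 4n+2 condition holds.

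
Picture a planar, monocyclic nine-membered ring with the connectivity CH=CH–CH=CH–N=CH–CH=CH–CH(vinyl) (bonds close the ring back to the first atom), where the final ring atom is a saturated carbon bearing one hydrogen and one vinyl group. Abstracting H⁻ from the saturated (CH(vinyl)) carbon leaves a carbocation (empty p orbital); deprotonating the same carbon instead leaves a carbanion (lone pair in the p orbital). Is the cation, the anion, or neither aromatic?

In either ion the ring is fully conjugated: every atom, including the new sp² carbon, supplies a p orbital.
Cation: 4 × 2 + 0 = 8 π electrons → 4(2), antiaromatic.
Anion: 4 × 2 + 2 = 10 π electrons → 4(2)+2, aromatic.

The anion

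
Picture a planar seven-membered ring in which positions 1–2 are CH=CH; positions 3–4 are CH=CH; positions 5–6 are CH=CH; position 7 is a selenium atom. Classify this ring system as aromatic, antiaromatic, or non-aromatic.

Every ring atom contributes a p orbital perpendicular to the ring (the double-bond atoms are sp², each contributing one p electron; the selenium donates one lone pair from its p orbital), so the π system is cyclic and fully conjugated.
π-electron count: 3 × 2 = 6 from the double-bond units + 2 from the Se atom = 8.
A 4n π count (8, n = 2) in a planar conjugated ring means antiaromatic.

Antiaromatic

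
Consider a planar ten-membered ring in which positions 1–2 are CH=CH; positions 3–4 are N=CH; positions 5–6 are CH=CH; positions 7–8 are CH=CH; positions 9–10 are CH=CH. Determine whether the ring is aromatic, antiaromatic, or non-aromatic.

The p orbitals form a continuous loop: each doubly-bonded ring atom is sp² with one p-orbital electron; the doubly-bonded nitrogens are pyridine-type — their lone pairs lie in the ring plane, leaving one electron in the p orbital. The ring is fully conjugated.
Tallying contributions gives 5 × 2 = 10 from the 5 double-bond units.
With 10 π electrons (n = 2), the Hückel 4n+2 condition holds.

Aromatic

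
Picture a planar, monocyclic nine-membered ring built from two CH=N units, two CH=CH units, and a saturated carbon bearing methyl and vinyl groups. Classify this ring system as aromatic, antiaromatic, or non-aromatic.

At the C(methyl)(vinyl) position, that saturated carbon is sp³ and has no p orbital in the ring π system; the ring's p-orbital overlap is broken there.
A ring that is not fully conjugated cannot be aromatic or antiaromatic regardless of its π-electron count.

Non-aromatic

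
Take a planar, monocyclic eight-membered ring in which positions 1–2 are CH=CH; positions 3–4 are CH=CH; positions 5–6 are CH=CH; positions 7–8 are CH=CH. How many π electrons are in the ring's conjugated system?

8

Check conjugation: each doubly-bonded ring atom is sp² with one p-orbital electron — every position has a p orbital, so the cyclic π system is continuous.
Counting π electrons: 4 × 2 = 8 from the 4 double-bond units.
(This ring is cyclooctatetraene.)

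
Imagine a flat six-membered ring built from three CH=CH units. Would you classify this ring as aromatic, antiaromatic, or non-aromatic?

Aromatic

All ring atoms are sp² and supply a p orbital to the ring (the double-bond atoms are sp², each contributing one p electron); the conjugation is uninterrupted.
Adding the contributions, 3 × 2 = 6 from the 3 double-bond units.
With 6 π electrons (n = 1), the Hückel 4n+2 condition holds.
(This ring is benzene.)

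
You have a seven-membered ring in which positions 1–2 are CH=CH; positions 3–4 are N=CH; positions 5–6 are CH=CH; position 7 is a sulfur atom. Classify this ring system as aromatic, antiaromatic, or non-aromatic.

Check conjugation: every atom in a ring double bond is sp² and brings one electron to the p orbital; each sp² =N– keeps its lone pair in-plane and puts one electron into the π system; the sulfur donates one lone pair from its p orbital — every position has a p orbital, so the cyclic π system is continuous.
π-electron count: 3 × 2 = 6 from the double-bond units + 2 from the S atom = 8.
With 8 = 4·2 π electrons, Hückel's rule classifies the planar ring as antiaromatic.

Antiaromatic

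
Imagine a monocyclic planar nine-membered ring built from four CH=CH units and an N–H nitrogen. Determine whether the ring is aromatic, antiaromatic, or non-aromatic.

The p orbitals form a continuous loop: each doubly-bonded ring atom is sp² with one p-orbital electron; the pyrrole-type nitrogen donates its lone pair from the p orbital. The ring is fully conjugated.
Adding the contributions, 4 × 2 = 8 from the double-bond units + 2 from the NH atom = 10.
10 = 4(2) + 2, which satisfies Hückel's 4n+2 rule.

Aromatic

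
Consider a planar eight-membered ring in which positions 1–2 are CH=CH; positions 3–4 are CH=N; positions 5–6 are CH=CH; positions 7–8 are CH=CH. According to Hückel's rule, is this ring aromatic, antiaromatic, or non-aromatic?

All ring atoms are sp² and supply a p orbital to the ring (the double-bond atoms are sp², each contributing one p electron; each =N– nitrogen is pyridine-type (lone pair in the sp² plane, one electron in the p orbital)); the conjugation is uninterrupted.
π-electron count: 4 × 2 = 8 from the 4 double-bond units.
With 8 = 4·2 π electrons, Hückel's rule classifies the planar ring as antiaromatic.

Antiaromatic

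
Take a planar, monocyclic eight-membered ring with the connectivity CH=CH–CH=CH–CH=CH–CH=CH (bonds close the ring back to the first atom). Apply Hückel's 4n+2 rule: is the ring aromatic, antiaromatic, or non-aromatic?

All ring atoms are sp² and supply a p orbital to the ring (the double-bond atoms are sp², each contributing one p electron); the conjugation is uninterrupted.
Counting π electrons: 4 × 2 = 8 from the 4 double-bond units.
A 4n π count (8, n = 2) in a planar conjugated ring means antiaromatic.
(The species described is cyclooctatetraene.)

Antiaromatic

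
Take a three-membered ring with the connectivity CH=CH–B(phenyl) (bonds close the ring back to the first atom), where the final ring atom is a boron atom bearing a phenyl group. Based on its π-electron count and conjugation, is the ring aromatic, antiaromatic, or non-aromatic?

Aromatic

Check conjugation: every atom in a ring double bond is sp² and brings one electron to the p orbital; the boron has an empty p orbital — every position has a p orbital, so the cyclic π system is continuous.
Adding the contributions, 1 × 2 = 2 from the double-bond unit + 0 from the B(phenyl) atom = 2.
Since 2 = 4·0 + 2, the ring meets the 4n+2 criterion.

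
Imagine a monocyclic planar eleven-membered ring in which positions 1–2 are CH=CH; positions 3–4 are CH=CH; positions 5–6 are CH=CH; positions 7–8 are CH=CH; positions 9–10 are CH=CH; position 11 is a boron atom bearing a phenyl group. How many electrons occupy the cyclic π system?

10

Check conjugation: every atom in a ring double bond is sp² and brings one electron to the p orbital; the boron has an empty p orbital — every position has a p orbital, so the cyclic π system is continuous.
π-electron count: 5 × 2 = 10 from the double-bond units + 0 from the B(phenyl) atom = 10.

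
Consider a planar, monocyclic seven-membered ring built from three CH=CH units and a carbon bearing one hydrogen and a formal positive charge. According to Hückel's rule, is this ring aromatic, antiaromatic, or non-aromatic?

The p orbitals form a continuous loop: each doubly-bonded ring atom is sp² with one p-orbital electron; the carbocation has an empty p orbital. The ring is fully conjugated.
π-electron count: 3 × 2 = 6 from the double-bond units + 0 from the CH(+) atom = 6.
With 6 π electrons (n = 1), the Hückel 4n+2 condition holds.
(This ring is the tropylium cation.)

Aromatic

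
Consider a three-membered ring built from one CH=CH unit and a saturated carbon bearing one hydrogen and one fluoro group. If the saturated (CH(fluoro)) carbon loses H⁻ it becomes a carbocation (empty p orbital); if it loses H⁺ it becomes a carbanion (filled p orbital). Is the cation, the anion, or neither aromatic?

The cation

In both ions every ring atom is sp² and contributes a p orbital, so both rings are fully conjugated.
Cation: 1 × 2 + 0 = 2 π electrons → 4(0)+2, aromatic.
Anion: 1 × 2 + 2 = 4 π electrons → 4(1), antiaromatic.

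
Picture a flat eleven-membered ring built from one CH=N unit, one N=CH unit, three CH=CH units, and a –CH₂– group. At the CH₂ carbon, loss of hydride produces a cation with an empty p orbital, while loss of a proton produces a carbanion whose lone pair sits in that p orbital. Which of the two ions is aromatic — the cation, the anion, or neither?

In either ion the ring is fully conjugated: every atom, including the new sp² carbon, supplies a p orbital.
Cation: 5 × 2 + 0 = 10 π electrons → 4(2)+2, aromatic.
Anion: 5 × 2 + 2 = 12 π electrons → 4(3), antiaromatic.

The cation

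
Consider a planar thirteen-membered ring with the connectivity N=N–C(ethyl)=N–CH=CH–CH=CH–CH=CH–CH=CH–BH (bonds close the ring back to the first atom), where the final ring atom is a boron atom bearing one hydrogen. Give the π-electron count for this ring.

The p orbitals form a continuous loop: every atom in a ring double bond is sp² and brings one electron to the p orbital; each sp² =N– keeps its lone pair in-plane and puts one electron into the π system; the boron has an empty p orbital. The ring is fully conjugated.
Tallying contributions gives 6 × 2 = 12 from the double-bond units + 0 from the BH atom = 12.

12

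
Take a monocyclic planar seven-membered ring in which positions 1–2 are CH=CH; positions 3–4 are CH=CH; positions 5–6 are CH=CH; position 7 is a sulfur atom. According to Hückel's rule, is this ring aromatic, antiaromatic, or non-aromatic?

Antiaromatic

All ring atoms are sp² and supply a p orbital to the ring (the double-bond atoms are sp², each contributing one p electron; the sulfur donates one lone pair from its p orbital); the conjugation is uninterrupted.
Tallying contributions gives 3 × 2 = 6 from the double-bond units + 2 from the S atom = 8.
8 is a 4n count (n = 2), so the planar conjugated ring is antiaromatic.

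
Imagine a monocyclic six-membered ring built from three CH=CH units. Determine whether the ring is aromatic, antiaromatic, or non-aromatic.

Aromatic

Every ring atom contributes a p orbital perpendicular to the ring (every atom in a ring double bond is sp² and brings one electron to the p orbital), so the π system is cyclic and fully conjugated.
Adding the contributions, 3 × 2 = 6 from the 3 double-bond units.
Since 6 = 4·1 + 2, the ring meets the 4n+2 criterion.
(The species described is benzene.)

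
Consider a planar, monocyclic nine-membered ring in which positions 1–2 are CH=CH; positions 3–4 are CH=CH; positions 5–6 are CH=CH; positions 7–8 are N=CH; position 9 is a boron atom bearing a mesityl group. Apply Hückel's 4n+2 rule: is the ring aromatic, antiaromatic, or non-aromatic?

All ring atoms are sp² and supply a p orbital to the ring (every atom in a ring double bond is sp² and brings one electron to the p orbital; the doubly-bonded nitrogens are pyridine-type — their lone pairs lie in the ring plane, leaving one electron in the p orbital; the boron has an empty p orbital); the conjugation is uninterrupted.
Counting π electrons: 4 × 2 = 8 from the double-bond units + 0 from the B(mesityl) atom = 8.
A 4n π count (8, n = 2) in a planar conjugated ring means antiaromatic.

Antiaromatic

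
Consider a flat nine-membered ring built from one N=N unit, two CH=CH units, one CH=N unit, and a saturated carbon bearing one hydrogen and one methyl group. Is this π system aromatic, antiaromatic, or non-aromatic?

The CH(methyl) carbon is saturated: that saturated carbon is sp³ and has no p orbital in the ring π system. Conjugation is not continuous around the ring.
Broken conjugation rules out both aromaticity and antiaromaticity.

Non-aromatic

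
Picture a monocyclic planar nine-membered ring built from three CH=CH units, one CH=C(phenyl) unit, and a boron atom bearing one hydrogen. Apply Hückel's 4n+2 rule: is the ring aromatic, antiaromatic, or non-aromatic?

All ring atoms are sp² and supply a p orbital to the ring (each doubly-bonded ring atom is sp² with one p-orbital electron; the boron has an empty p orbital); the conjugation is uninterrupted.
π-electron count: 4 × 2 = 8 from the double-bond units + 0 from the BH atom = 8.
8 is a 4n count (n = 2), so the planar conjugated ring is antiaromatic.

Antiaromatic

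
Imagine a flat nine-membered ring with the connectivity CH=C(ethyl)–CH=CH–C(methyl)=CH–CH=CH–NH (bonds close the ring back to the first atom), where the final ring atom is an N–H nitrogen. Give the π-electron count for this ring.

The p orbitals form a continuous loop: the double-bond atoms are sp², each contributing one p electron; the pyrrole-type nitrogen donates its lone pair from the p orbital. The ring is fully conjugated.
Tallying contributions gives 4 × 2 = 8 from the double-bond units + 2 from the NH atom = 10.

10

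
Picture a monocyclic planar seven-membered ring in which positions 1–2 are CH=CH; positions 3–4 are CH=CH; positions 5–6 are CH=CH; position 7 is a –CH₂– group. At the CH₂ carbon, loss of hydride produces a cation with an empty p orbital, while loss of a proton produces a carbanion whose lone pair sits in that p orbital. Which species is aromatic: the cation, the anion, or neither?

In both ions every ring atom is sp² and contributes a p orbital, so both rings are fully conjugated.
Cation: 3 × 2 + 0 = 6 π electrons → 4(1)+2, aromatic.
Anion: 3 × 2 + 2 = 8 π electrons → 4(2), antiaromatic.

The cation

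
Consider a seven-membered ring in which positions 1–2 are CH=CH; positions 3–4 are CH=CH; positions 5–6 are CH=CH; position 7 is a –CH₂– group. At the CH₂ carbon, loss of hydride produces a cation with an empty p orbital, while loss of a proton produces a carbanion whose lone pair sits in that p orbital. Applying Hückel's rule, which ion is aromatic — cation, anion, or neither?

In both ions every ring atom is sp² and contributes a p orbital, so both rings are fully conjugated.
Cation: 3 × 2 + 0 = 6 π electrons → 4(1)+2, aromatic.
Anion: 3 × 2 + 2 = 8 π electrons → 4(2), antiaromatic.

The cation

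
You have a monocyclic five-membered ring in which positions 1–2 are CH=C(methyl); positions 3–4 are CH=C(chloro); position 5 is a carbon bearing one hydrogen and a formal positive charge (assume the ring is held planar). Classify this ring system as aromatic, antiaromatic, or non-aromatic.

Antiaromatic

Check conjugation: each doubly-bonded ring atom is sp² with one p-orbital electron; the carbocation has an empty p orbital — every position has a p orbital, so the cyclic π system is continuous.
Tallying contributions gives 2 × 2 = 4 from the double-bond units + 0 from the CH(+) atom = 4.
4 is a 4n count (n = 1), so the planar conjugated ring is antiaromatic.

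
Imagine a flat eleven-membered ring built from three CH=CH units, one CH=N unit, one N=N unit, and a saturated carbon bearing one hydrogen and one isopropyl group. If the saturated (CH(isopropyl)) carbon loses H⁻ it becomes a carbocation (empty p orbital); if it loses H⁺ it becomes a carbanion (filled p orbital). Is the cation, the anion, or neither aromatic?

In either ion the ring is fully conjugated: every atom, including the new sp² carbon, supplies a p orbital.
Cation: 5 × 2 + 0 = 10 π electrons → 4(2)+2, aromatic.
Anion: 5 × 2 + 2 = 12 π electrons → 4(3), antiaromatic.

The cation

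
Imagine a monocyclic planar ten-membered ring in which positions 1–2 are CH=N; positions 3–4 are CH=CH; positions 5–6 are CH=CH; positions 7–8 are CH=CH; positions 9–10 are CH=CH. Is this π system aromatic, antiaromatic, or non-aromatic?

Aromatic

All ring atoms are sp² and supply a p orbital to the ring (the double-bond atoms are sp², each contributing one p electron; the doubly-bonded nitrogens are pyridine-type — their lone pairs lie in the ring plane, leaving one electron in the p orbital); the conjugation is uninterrupted.
Adding the contributions, 5 × 2 = 10 from the 5 double-bond units.
That gives a 4n+2 count (10, n = 2).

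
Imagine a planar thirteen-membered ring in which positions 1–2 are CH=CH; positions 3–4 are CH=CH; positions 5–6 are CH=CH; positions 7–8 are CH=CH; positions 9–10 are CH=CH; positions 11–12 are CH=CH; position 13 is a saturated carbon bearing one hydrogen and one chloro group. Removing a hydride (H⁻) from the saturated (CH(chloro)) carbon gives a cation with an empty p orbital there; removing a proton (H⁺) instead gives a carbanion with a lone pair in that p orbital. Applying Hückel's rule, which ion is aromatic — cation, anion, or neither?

Once that carbon is sp², every ring atom has a p orbital and both ions are fully conjugated.
Cation: 6 × 2 + 0 = 12 π electrons → 4(3), antiaromatic.
Anion: 6 × 2 + 2 = 14 π electrons → 4(3)+2, aromatic.

The anion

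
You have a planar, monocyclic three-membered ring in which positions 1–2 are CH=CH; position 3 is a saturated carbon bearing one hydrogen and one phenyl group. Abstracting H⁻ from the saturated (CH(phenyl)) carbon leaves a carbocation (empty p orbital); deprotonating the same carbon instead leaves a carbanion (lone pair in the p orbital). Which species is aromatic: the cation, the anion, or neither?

In either ion the ring is fully conjugated: every atom, including the new sp² carbon, supplies a p orbital.
Cation: 1 × 2 + 0 = 2 π electrons → 4(0)+2, aromatic.
Anion: 1 × 2 + 2 = 4 π electrons → 4(1), antiaromatic.

The cation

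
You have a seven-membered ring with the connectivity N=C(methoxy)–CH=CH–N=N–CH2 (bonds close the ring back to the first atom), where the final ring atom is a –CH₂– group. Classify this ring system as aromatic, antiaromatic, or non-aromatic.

At the CH2 position, the tetrahedral CH₂ carbon is sp³ and has no p orbital in the ring π system; the ring's p-orbital overlap is broken there.
A ring that is not fully conjugated cannot be aromatic or antiaromatic regardless of its π-electron count.

Non-aromatic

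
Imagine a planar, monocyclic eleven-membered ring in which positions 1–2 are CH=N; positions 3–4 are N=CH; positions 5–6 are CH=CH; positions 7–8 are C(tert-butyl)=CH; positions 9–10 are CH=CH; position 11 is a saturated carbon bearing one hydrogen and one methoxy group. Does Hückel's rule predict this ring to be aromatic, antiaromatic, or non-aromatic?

The CH(methoxy) carbon is saturated: that saturated carbon is sp³ and has no p orbital in the ring π system. Conjugation is not continuous around the ring.
Hückel's rule only applies to fully conjugated rings, so this one is simply non-aromatic.

Non-aromatic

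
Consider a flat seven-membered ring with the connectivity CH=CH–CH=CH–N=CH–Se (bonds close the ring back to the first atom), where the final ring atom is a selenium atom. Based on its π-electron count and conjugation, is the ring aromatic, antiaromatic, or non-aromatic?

Check conjugation: the double-bond atoms are sp², each contributing one p electron; the doubly-bonded nitrogens are pyridine-type — their lone pairs lie in the ring plane, leaving one electron in the p orbital; the selenium donates one lone pair from its p orbital — every position has a p orbital, so the cyclic π system is continuous.
π-electron count: 3 × 2 = 6 from the double-bond units + 2 from the Se atom = 8.
8 = 4(2); a planar, fully conjugated 4n system is antiaromatic.

Antiaromatic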